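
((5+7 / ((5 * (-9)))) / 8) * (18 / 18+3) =109 / 45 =2.42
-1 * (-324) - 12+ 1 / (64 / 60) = 5007 / 16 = 312.94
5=5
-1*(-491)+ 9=500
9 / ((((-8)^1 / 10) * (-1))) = 45 / 4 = 11.25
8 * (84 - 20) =512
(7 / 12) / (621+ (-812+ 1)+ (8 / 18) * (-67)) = -21 / 7912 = -0.00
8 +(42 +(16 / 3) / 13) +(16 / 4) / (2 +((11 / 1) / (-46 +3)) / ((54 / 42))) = 1430674 / 27183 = 52.63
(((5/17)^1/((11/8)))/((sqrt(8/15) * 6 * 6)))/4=5 * sqrt(30)/13464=0.00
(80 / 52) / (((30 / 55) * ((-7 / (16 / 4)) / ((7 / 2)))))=-5.64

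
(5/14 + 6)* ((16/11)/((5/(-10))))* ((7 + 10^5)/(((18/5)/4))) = -1424099680/693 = -2054977.89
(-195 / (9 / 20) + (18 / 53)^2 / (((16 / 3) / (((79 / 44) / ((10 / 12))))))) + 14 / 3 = -1589271787 / 3707880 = -428.62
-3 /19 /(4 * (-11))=3 /836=0.00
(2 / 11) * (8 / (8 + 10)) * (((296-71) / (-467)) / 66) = -100 / 169521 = -0.00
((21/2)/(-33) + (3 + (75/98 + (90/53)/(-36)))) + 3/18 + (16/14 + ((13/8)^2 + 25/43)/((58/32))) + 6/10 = 7.09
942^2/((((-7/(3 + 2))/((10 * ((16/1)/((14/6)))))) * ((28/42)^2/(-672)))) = 65715642514.29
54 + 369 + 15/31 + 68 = 15236/31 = 491.48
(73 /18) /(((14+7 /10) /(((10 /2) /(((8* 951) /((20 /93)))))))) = 9125 /234020178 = 0.00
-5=-5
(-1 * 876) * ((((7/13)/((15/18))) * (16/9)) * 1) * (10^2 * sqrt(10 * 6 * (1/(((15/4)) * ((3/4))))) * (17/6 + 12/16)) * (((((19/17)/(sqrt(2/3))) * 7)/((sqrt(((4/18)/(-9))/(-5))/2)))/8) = -5611025280 * sqrt(5)/221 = -56772099.32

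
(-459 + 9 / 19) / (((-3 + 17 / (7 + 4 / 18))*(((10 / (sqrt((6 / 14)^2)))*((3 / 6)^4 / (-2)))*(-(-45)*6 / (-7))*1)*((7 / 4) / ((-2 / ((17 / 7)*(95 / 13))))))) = -1.62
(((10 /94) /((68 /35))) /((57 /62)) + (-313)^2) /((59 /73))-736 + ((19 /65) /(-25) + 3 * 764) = 1072151451662969 /8732870250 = 122771.94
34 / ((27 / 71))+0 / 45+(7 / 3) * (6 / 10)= 12259 / 135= 90.81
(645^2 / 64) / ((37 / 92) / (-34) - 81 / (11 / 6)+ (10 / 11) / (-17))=-10844385 / 73816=-146.91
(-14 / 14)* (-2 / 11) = 2 / 11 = 0.18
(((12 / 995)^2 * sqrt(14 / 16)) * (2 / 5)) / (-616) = -9 * sqrt(14) / 381159625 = -0.00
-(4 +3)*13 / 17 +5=-6 / 17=-0.35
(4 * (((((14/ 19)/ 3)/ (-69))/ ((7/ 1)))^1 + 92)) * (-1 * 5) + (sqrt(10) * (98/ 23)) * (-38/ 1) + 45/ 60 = -28934921/ 15732 - 3724 * sqrt(10)/ 23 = -2351.25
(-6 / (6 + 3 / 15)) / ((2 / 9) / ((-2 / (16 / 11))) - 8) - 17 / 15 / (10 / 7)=-633803 / 939300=-0.67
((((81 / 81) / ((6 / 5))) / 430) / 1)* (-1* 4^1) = -1 / 129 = -0.01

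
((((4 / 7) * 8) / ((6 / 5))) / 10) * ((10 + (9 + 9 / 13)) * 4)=8192 / 273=30.01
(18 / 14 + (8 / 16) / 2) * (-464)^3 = -1073896448 / 7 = -153413778.29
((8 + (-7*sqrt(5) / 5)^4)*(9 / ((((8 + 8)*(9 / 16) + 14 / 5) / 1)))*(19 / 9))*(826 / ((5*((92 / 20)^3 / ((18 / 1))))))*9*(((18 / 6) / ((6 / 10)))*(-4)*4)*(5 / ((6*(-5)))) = 7472152800 / 12167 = 614132.72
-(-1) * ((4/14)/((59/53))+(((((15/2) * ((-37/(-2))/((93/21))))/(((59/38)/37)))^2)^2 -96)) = 389478449572477819003139927/1253351382985072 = 310749606901.83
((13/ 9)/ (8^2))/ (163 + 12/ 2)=1/ 7488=0.00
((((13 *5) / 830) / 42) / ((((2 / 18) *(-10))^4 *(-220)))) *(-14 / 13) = 2187 / 365200000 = 0.00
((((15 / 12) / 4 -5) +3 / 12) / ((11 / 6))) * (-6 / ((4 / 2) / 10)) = 3195 / 44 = 72.61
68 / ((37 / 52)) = 3536 / 37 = 95.57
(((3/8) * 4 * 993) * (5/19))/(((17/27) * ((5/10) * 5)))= 80433/323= 249.02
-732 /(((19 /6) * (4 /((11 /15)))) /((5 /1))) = -4026 /19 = -211.89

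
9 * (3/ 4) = 27/ 4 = 6.75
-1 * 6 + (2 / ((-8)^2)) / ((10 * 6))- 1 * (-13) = 7.00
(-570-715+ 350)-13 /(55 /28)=-51789 /55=-941.62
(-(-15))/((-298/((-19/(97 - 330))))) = -285/69434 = -0.00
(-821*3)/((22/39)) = -96057/22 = -4366.23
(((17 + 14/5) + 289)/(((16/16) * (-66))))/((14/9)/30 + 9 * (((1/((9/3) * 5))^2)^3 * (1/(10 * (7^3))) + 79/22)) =-111710812500/772867429693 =-0.14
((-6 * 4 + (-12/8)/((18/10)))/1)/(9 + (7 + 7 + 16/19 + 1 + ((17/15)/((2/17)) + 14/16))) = -0.70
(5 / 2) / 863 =5 / 1726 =0.00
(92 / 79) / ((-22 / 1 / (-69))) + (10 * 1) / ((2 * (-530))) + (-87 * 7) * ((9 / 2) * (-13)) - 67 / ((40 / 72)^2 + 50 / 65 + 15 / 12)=303343001854 / 8520545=35601.36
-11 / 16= -0.69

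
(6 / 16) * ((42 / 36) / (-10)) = -7 / 160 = -0.04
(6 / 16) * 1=3 / 8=0.38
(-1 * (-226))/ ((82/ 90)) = 10170/ 41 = 248.05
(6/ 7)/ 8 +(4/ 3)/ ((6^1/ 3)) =65/ 84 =0.77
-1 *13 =-13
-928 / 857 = -1.08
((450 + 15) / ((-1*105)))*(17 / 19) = -527 / 133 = -3.96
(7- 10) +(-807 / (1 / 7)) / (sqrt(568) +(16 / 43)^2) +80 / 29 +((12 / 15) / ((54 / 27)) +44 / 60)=26619151708 / 11731789485- 6437602283 * sqrt(142) / 323635572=-234.77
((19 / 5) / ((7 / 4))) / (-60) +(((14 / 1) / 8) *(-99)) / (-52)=3.30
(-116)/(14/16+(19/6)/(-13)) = -183.72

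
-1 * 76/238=-38/119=-0.32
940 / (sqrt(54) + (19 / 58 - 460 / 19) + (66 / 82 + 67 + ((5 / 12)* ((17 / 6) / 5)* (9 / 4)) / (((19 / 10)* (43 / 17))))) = 666588050821692992 / 30355364709251727 - 45415660727032832* sqrt(6) / 30355364709251727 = 18.29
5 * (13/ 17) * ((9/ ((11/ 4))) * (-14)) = -32760/ 187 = -175.19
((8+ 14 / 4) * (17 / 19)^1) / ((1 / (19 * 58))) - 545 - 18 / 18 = 10793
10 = 10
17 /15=1.13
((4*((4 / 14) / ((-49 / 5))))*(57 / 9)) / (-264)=95 / 33957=0.00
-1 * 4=-4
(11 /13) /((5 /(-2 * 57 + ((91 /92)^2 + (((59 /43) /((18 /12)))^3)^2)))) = -48240441518639197069 /2535287838282585360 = -19.03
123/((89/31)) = 3813/89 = 42.84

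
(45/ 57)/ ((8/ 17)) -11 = -1417/ 152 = -9.32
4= 4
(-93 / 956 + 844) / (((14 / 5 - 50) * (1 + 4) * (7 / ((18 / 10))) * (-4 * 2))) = 1037277 / 9024640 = 0.11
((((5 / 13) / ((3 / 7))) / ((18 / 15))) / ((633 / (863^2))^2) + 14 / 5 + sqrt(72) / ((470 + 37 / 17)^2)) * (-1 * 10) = -485347068098039 / 46880613 - 17340 * sqrt(2) / 64432729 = -10352831.10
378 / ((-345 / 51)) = -6426 / 115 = -55.88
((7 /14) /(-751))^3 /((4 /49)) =-49 /13554072032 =-0.00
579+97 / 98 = 56839 / 98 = 579.99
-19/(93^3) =-19/804357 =-0.00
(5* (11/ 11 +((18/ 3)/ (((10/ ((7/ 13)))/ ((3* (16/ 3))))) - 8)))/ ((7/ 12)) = -204/ 13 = -15.69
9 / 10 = 0.90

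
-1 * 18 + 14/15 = -256/15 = -17.07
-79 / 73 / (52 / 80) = -1580 / 949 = -1.66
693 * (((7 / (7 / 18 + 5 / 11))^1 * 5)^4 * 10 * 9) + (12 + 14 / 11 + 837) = 1582345694372989690313 / 8555759531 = 184945087416.22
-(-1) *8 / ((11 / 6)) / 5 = 0.87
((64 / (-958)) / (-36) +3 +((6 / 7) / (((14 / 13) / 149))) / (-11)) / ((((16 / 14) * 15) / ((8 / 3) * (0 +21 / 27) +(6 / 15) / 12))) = -5142628259 / 5377541400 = -0.96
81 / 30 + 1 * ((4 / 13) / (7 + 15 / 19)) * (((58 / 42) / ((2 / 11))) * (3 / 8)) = 2.81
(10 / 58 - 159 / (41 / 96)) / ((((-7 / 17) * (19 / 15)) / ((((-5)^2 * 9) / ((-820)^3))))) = -203085009 / 697533451328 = -0.00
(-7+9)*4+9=17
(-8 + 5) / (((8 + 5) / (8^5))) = -98304 / 13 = -7561.85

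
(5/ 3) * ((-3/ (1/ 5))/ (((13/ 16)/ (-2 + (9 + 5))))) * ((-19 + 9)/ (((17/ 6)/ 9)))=2592000/ 221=11728.51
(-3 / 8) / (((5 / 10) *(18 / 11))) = -11 / 24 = -0.46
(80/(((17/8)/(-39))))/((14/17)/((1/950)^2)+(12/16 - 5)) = -0.00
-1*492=-492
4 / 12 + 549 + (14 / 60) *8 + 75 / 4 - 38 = 10639 / 20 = 531.95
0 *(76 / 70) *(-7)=0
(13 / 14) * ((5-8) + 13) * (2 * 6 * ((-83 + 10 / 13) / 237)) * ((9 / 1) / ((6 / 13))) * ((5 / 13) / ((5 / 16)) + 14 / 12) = -999515 / 553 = -1807.44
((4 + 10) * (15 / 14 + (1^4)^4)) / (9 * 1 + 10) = 29 / 19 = 1.53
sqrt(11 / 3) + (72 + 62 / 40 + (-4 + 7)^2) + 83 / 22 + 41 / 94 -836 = -7747153 / 10340 + sqrt(33) / 3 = -747.33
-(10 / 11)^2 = -100 / 121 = -0.83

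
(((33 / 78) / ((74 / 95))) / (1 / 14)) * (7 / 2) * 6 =159.68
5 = 5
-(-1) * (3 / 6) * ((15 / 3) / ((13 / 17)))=85 / 26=3.27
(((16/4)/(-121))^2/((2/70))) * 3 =1680/14641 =0.11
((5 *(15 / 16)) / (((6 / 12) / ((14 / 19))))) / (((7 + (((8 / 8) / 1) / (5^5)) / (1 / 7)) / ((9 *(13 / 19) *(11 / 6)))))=33515625 / 3009296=11.14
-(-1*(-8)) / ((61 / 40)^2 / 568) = -7270400 / 3721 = -1953.88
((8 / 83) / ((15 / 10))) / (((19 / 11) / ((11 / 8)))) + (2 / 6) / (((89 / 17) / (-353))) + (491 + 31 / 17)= 3367117639 / 7158003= 470.40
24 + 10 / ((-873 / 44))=23.50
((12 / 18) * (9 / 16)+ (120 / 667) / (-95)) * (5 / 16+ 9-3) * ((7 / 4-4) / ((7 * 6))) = -11461581 / 90840064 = -0.13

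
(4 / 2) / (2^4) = 0.12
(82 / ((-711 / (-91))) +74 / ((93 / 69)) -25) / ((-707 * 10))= -890419 / 155829870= -0.01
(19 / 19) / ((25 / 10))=2 / 5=0.40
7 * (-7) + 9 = -40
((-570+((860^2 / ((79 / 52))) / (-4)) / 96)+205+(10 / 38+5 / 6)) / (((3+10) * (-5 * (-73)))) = -1469489 / 4273347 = -0.34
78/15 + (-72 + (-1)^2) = -329/5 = -65.80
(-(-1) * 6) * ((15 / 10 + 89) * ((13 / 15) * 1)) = 470.60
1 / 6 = 0.17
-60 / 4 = -15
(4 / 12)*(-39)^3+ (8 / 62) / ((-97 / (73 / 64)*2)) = -1902637225 / 96224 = -19773.00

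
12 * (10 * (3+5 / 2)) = 660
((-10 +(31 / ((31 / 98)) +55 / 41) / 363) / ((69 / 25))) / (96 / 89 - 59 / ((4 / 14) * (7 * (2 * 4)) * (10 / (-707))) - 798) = 51533492000 / 7841309574681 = 0.01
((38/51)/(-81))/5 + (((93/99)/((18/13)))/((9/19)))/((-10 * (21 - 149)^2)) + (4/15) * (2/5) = 2601256417/24816844800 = 0.10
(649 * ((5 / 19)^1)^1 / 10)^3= 273359449 / 54872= 4981.77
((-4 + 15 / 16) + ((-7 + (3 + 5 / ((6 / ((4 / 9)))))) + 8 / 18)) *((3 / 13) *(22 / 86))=-0.37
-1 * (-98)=98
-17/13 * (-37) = 629/13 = 48.38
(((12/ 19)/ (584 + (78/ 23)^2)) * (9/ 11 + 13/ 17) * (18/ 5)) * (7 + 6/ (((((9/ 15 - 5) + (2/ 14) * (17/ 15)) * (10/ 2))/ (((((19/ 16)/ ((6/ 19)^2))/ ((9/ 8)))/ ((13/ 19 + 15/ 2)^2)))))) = 0.04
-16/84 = -4/21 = -0.19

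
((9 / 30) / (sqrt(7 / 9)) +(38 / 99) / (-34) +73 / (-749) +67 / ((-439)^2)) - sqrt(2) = -sqrt(2) - 26335663901 / 242937732807 +9* sqrt(7) / 70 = -1.18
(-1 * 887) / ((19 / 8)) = -7096 / 19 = -373.47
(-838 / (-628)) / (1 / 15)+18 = 11937 / 314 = 38.02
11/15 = 0.73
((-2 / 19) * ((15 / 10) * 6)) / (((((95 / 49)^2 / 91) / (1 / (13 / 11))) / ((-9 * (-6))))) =-179700444 / 171475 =-1047.97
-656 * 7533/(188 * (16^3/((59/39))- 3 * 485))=-20.99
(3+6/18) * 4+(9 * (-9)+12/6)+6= -179/3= -59.67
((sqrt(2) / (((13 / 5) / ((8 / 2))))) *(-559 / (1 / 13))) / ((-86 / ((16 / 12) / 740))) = 26 *sqrt(2) / 111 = 0.33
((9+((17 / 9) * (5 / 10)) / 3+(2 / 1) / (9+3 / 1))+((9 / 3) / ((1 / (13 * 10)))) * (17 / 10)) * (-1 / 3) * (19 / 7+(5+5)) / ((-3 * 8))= 1615973 / 13608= 118.75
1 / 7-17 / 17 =-0.86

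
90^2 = 8100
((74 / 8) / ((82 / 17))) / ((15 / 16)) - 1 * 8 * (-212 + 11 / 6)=1035278 / 615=1683.38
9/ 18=0.50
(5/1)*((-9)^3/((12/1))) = -1215/4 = -303.75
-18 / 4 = -9 / 2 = -4.50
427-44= 383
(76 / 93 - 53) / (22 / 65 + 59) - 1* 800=-287276245 / 358701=-800.88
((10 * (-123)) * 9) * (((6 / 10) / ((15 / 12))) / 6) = -4428 / 5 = -885.60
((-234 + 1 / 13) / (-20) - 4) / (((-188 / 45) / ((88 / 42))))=-3.86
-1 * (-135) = 135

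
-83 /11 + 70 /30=-172 /33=-5.21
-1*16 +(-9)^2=65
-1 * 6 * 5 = -30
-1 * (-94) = 94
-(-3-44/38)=4.16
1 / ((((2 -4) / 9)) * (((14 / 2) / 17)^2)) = -2601 / 98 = -26.54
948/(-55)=-948/55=-17.24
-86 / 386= -43 / 193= -0.22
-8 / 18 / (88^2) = -1 / 17424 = -0.00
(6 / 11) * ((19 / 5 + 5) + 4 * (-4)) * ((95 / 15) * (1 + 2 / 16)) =-1539 / 55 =-27.98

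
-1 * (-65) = 65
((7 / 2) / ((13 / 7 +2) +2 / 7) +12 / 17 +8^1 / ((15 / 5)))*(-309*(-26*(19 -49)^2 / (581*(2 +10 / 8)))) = 4625730000 / 286433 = 16149.43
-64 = -64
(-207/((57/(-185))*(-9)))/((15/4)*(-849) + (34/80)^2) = 6808000/290341527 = 0.02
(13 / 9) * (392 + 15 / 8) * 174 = 1187927 / 12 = 98993.92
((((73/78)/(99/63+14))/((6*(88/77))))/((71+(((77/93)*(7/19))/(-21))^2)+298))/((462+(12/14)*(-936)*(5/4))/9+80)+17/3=175846506682609069/31031729938315392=5.67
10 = 10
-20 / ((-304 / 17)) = 85 / 76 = 1.12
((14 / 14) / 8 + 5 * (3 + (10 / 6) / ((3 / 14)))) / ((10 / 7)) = 37.81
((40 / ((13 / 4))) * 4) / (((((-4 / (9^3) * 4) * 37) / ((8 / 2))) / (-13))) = 116640 / 37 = 3152.43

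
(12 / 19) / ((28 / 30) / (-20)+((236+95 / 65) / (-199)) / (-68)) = -158324400 / 7299439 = -21.69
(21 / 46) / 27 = 7 / 414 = 0.02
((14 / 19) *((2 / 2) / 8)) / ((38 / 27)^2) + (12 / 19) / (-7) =-33591 / 768208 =-0.04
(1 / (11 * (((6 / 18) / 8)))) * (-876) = -21024 / 11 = -1911.27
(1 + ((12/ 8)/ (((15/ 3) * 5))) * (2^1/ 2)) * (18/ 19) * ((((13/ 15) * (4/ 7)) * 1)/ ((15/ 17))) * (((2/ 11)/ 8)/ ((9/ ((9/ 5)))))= 11713/ 4571875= 0.00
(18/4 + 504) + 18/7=7155/14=511.07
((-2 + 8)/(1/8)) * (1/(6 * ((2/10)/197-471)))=-0.02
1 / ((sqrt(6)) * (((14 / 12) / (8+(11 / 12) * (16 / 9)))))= 260 * sqrt(6) / 189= 3.37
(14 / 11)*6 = 84 / 11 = 7.64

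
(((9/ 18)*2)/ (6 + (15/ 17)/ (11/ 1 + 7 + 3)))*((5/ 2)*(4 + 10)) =4165/ 719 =5.79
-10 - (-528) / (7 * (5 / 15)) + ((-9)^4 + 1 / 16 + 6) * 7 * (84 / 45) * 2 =36085459 / 210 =171835.52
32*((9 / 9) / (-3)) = -10.67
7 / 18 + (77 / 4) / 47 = 1351 / 1692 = 0.80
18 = 18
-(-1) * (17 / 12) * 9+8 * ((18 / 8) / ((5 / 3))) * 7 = 1767 / 20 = 88.35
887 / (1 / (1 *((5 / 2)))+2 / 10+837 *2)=4435 / 8373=0.53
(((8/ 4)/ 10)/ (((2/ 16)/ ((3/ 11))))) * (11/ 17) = 24/ 85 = 0.28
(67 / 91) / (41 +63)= 67 / 9464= 0.01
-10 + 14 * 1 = 4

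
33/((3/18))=198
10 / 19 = 0.53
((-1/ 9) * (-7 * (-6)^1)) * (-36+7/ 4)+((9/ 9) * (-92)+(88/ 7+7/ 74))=62548/ 777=80.50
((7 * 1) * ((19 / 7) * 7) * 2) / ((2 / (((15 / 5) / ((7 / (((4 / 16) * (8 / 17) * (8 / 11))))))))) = 912 / 187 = 4.88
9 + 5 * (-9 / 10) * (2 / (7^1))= 7.71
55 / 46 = 1.20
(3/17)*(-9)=-27/17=-1.59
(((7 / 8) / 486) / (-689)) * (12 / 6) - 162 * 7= -1518897751 / 1339416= -1134.00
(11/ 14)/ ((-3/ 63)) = -33/ 2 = -16.50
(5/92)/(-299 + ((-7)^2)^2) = 5/193384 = 0.00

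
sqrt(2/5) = sqrt(10)/5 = 0.63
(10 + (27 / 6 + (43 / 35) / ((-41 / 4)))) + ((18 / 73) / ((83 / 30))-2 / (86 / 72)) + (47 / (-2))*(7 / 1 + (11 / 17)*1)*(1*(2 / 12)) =-327122913604 / 19067400345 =-17.16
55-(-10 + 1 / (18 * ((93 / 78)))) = 18122 / 279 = 64.95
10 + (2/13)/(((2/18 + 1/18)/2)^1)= 154/13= 11.85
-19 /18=-1.06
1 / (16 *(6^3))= 1 / 3456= 0.00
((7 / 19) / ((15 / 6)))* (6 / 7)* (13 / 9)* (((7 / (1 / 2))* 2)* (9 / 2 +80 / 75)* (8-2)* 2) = 486304 / 1425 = 341.27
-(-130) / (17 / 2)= 260 / 17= 15.29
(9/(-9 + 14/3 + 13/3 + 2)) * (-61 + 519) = 2061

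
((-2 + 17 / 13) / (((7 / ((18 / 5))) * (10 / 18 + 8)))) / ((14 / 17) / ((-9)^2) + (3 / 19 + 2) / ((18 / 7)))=-76291308 / 1557060505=-0.05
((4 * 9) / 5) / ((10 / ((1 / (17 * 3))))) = 6 / 425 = 0.01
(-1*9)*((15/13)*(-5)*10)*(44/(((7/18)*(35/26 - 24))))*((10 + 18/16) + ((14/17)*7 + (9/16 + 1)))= -479135250/10013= -47851.32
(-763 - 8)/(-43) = 771/43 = 17.93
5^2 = 25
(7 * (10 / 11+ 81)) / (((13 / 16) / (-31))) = -3128272 / 143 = -21876.03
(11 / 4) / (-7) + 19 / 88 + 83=51019 / 616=82.82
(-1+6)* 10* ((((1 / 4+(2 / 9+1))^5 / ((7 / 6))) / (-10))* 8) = -237.13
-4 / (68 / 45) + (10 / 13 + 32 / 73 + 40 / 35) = -33497 / 112931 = -0.30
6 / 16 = 3 / 8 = 0.38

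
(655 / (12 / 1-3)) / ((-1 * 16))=-655 / 144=-4.55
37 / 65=0.57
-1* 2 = -2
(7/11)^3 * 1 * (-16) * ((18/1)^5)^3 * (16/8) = -74051127406456583749632/1331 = -55635708043919296581.24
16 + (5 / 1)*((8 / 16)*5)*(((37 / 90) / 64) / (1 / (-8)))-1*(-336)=101191 / 288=351.36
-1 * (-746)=746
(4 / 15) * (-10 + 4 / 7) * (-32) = 2816 / 35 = 80.46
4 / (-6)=-2 / 3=-0.67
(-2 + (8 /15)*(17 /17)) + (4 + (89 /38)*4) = 3392 /285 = 11.90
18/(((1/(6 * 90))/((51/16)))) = 61965/2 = 30982.50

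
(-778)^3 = -470910952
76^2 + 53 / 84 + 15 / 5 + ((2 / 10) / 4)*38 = 2428243 / 420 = 5781.53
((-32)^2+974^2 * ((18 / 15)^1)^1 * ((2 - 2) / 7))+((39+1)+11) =1075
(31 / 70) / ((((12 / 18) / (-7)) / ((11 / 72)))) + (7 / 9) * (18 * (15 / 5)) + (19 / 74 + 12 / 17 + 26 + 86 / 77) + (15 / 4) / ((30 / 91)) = 1877126047 / 23247840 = 80.74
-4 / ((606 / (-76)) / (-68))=-10336 / 303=-34.11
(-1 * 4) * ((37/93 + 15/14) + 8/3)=-3590/217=-16.54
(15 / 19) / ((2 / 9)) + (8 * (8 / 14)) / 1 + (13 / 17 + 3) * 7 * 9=1109249 / 4522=245.30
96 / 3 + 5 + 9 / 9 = 38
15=15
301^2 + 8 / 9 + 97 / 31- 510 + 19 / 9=2793011 / 31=90097.13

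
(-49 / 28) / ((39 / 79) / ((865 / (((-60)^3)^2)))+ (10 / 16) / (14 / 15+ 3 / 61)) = -172012862 / 2617289688126525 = -0.00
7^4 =2401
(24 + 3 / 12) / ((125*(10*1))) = 97 / 5000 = 0.02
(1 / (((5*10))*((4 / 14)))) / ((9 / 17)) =119 / 900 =0.13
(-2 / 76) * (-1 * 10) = 0.26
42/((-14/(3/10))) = -9/10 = -0.90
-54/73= -0.74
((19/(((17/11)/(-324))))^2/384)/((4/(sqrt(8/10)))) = 95530347*sqrt(5)/23120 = 9239.29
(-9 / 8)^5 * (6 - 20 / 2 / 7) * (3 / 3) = -59049 / 7168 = -8.24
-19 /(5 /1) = -3.80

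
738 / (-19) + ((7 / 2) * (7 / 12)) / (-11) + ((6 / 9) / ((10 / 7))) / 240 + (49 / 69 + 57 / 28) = -4394817407 / 121136400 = -36.28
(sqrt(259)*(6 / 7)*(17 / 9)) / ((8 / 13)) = 221*sqrt(259) / 84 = 42.34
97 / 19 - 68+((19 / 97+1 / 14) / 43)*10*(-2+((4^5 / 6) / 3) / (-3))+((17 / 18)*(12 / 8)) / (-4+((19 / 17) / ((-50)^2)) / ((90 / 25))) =-64.55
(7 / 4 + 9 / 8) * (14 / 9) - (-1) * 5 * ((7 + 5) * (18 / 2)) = 19601 / 36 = 544.47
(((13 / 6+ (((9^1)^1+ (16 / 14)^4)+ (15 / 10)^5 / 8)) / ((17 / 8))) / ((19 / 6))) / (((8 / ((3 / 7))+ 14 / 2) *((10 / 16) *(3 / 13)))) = 30121039 / 54286610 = 0.55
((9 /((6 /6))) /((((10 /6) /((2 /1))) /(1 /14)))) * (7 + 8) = 81 /7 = 11.57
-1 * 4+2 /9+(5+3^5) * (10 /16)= 1361 /9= 151.22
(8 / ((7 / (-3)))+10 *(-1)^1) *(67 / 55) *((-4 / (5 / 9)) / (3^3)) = 25192 / 5775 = 4.36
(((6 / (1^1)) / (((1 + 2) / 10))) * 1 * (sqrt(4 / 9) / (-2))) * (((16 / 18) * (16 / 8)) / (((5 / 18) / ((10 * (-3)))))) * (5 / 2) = 3200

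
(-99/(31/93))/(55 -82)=11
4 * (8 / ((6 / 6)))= 32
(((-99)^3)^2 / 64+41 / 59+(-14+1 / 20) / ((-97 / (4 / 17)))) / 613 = 457987726099551839 / 19084602560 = 23997760.74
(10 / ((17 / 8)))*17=80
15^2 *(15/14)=3375/14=241.07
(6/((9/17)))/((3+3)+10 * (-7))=-17/96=-0.18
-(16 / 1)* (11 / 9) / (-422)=88 / 1899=0.05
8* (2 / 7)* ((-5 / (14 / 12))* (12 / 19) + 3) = 624 / 931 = 0.67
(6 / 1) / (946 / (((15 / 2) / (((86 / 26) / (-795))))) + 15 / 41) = -38136150 / 1010221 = -37.75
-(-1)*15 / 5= 3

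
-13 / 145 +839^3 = 85635509242 / 145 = 590589718.91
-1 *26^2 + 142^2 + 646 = 20134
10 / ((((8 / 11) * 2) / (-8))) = -55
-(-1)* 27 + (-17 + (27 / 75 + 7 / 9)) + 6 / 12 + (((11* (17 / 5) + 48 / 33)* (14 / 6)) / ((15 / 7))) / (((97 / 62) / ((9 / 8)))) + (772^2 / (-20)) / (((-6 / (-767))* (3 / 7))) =-1707105546079 / 192060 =-8888397.10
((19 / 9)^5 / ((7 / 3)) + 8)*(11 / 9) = 39361817 / 1240029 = 31.74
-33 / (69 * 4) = -11 / 92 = -0.12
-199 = -199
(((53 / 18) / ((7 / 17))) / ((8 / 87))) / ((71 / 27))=235161 / 7952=29.57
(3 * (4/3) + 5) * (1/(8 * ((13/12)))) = 1.04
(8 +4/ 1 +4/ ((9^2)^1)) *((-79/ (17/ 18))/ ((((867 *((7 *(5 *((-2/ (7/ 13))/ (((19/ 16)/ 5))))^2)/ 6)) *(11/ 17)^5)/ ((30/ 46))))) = -3519330157/ 3756031422000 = -0.00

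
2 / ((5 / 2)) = 4 / 5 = 0.80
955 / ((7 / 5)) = 4775 / 7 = 682.14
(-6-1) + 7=0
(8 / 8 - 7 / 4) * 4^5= -768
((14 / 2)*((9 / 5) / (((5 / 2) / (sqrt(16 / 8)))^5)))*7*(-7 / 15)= -131712*sqrt(2) / 78125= -2.38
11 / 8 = 1.38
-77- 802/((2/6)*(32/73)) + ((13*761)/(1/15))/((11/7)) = 15640679/176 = 88867.49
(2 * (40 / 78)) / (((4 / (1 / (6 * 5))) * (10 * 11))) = 1 / 12870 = 0.00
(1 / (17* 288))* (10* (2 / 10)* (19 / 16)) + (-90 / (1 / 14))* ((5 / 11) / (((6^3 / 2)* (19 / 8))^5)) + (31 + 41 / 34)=6086500071501911297 / 188984370323890944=32.21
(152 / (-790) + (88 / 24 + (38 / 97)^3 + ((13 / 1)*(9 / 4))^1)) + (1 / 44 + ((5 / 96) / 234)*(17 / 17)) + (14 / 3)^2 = 4862574587374013 / 89082433851840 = 54.59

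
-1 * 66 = -66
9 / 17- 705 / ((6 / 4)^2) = -15953 / 51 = -312.80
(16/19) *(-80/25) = -256/95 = -2.69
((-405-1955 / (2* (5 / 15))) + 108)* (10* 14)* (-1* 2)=904260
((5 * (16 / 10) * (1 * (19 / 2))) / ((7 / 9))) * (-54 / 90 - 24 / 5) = -18468 / 35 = -527.66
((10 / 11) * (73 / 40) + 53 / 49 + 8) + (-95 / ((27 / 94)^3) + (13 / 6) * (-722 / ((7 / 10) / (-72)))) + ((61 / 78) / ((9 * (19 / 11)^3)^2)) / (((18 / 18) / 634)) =4072319377553049918695 / 25954042234364244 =156905.01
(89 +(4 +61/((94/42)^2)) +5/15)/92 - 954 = -25258231/26508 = -952.85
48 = 48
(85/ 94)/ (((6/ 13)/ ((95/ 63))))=104975/ 35532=2.95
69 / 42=1.64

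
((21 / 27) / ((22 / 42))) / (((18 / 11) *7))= 7 / 54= 0.13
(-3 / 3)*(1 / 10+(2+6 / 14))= -177 / 70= -2.53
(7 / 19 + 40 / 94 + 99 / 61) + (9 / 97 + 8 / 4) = 23828651 / 5283881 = 4.51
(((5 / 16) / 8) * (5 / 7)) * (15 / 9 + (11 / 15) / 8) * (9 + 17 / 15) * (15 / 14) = 20045 / 37632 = 0.53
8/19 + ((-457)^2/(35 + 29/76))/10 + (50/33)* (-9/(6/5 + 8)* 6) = 37602050364/64630115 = 581.80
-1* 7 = -7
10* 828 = 8280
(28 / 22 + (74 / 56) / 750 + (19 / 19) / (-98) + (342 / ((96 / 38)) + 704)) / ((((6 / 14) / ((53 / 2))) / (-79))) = -1422861640597 / 346500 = -4106382.80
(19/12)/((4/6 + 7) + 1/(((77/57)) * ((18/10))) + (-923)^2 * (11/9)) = 4389/2886357844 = 0.00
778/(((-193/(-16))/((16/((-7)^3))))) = -199168/66199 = -3.01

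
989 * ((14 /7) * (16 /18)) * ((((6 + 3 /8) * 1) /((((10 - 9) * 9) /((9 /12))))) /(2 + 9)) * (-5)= -84065 /198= -424.57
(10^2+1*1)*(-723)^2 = 52795629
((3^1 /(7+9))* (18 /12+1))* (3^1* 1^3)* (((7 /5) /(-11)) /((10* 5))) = -63 /17600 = -0.00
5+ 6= 11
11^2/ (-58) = -121/ 58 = -2.09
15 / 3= 5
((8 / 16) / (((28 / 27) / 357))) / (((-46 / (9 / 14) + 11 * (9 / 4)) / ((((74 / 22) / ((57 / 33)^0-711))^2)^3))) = -31797047386737 / 764779264070959194970000000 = -0.00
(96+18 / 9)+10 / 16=789 / 8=98.62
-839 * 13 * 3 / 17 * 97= -3173937 / 17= -186702.18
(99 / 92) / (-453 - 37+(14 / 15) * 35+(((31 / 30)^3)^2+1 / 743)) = -13405763250000 / 5682220926595391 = -0.00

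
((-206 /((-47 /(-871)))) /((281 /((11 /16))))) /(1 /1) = -986843 /105656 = -9.34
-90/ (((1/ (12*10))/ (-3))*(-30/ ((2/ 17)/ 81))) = -80/ 51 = -1.57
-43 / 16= -2.69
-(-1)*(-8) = -8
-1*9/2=-9/2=-4.50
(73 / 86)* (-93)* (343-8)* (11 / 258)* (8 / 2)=-8339155 / 1849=-4510.09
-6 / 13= -0.46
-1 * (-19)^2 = -361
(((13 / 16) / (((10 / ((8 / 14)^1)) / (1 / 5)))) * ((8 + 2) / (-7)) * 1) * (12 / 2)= -39 / 490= -0.08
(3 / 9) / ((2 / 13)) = 2.17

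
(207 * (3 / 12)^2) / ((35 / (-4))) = -207 / 140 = -1.48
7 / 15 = 0.47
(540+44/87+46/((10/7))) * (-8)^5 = -8163393536/435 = -18766421.92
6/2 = 3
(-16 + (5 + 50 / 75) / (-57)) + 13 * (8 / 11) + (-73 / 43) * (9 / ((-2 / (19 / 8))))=14881211 / 1294128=11.50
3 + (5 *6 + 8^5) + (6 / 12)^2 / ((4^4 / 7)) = 33588231 / 1024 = 32801.01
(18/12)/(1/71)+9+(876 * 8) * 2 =14131.50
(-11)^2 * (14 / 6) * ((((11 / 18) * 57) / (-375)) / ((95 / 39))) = -121121 / 11250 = -10.77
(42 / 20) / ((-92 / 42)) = -441 / 460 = -0.96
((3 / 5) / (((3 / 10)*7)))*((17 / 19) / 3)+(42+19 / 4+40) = 86.84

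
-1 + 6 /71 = -65 /71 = -0.92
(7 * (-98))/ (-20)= 343/ 10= 34.30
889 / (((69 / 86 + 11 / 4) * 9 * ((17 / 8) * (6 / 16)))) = 9786112 / 280449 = 34.89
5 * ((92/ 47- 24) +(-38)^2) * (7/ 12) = 584780/ 141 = 4147.38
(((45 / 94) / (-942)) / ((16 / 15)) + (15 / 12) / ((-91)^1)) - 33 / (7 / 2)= -57972349 / 6139328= -9.44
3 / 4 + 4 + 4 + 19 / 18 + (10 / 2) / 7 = 2651 / 252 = 10.52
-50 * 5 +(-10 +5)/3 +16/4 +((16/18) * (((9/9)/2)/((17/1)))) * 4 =-37877/153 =-247.56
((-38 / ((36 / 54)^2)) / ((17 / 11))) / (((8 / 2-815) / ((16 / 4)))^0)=-55.32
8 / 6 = 4 / 3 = 1.33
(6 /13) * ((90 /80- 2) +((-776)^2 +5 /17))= 245687571 /884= 277927.12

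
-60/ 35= -12/ 7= -1.71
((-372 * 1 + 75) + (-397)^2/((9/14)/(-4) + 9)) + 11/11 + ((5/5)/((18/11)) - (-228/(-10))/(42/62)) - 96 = 40206629/2310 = 17405.47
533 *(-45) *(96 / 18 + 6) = -271830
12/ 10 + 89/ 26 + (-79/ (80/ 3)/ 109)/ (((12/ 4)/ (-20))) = 136153/ 28340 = 4.80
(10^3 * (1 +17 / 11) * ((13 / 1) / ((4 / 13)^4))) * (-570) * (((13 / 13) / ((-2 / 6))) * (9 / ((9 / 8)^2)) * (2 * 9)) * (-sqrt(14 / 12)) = -1481459070000 * sqrt(42) / 11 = -872813826179.50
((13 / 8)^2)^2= 28561 / 4096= 6.97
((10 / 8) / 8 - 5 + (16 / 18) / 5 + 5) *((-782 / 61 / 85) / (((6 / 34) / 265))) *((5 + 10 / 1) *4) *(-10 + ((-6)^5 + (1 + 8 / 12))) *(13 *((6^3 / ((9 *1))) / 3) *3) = 6052206402814 / 549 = 11024055378.53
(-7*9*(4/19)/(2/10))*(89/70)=-1602/19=-84.32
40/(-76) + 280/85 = 894/323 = 2.77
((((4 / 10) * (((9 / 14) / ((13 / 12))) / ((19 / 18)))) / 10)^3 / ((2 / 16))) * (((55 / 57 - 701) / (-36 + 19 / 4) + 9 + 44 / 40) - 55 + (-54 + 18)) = -145814893901568 / 27401262916015625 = -0.01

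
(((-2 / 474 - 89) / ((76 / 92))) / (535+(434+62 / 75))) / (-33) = 12129050 / 3602881821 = 0.00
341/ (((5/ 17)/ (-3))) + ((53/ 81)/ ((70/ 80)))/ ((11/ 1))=-108465547/ 31185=-3478.13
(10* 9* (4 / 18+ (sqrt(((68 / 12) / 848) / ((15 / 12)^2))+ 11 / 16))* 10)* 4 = 240* sqrt(2703) / 53+ 3275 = 3510.43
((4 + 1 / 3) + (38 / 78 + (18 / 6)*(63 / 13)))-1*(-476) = 19319 / 39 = 495.36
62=62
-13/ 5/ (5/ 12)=-156/ 25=-6.24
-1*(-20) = 20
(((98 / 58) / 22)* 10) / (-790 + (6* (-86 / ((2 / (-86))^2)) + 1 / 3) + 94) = -735 / 913724141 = -0.00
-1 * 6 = -6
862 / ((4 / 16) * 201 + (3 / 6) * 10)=3448 / 221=15.60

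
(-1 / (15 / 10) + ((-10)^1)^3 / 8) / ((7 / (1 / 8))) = -2.24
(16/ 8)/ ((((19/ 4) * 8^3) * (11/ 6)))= 3/ 6688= 0.00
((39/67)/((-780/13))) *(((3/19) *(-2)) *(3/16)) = 117/203680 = 0.00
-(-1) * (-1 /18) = -1 /18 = -0.06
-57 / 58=-0.98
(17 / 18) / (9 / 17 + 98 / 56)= 578 / 1395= 0.41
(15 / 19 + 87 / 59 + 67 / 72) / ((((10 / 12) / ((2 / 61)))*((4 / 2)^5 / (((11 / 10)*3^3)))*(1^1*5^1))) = 25526457 / 1094096000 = 0.02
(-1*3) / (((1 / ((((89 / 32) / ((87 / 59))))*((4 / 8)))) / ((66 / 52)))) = -173283 / 48256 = -3.59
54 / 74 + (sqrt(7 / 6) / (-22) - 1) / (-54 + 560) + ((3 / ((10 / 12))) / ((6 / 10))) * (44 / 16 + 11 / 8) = 953989 / 37444 - sqrt(42) / 66792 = 25.48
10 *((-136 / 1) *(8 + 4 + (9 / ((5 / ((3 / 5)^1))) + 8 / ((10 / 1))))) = -94384 / 5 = -18876.80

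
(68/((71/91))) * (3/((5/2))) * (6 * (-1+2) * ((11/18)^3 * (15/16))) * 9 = 2059057/1704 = 1208.37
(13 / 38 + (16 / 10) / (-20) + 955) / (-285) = -907499 / 270750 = -3.35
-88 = -88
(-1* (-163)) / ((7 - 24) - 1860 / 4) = -163 / 482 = -0.34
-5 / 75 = -1 / 15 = -0.07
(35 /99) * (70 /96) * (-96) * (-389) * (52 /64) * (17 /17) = 6194825 /792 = 7821.75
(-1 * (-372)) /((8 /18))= 837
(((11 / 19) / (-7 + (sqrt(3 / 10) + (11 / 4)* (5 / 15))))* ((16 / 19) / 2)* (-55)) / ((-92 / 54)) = -1.42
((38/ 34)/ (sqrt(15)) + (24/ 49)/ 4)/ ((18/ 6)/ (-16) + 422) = 96/ 330701 + 304*sqrt(15)/ 1720995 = 0.00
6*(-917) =-5502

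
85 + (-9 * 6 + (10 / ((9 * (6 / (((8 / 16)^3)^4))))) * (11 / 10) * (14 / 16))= 54853709 / 1769472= 31.00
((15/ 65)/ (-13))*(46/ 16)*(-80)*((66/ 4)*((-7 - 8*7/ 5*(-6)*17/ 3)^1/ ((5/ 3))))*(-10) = -25534278/ 169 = -151090.40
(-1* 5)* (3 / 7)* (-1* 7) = 15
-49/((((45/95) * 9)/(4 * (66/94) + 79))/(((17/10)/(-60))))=12170963/456840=26.64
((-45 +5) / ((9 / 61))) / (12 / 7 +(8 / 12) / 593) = -5064220 / 32043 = -158.04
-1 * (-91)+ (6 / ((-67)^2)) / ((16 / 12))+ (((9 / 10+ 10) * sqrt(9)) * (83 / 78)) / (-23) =2402238947 / 26844220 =89.49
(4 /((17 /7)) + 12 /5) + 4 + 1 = 769 /85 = 9.05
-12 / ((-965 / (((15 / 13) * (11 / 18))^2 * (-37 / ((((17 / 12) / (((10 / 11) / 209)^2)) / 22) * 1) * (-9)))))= 1332000 / 2201875819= 0.00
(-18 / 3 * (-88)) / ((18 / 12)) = 352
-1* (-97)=97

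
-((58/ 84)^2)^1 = -841/ 1764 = -0.48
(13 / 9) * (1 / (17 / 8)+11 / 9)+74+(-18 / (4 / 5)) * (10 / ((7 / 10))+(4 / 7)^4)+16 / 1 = -764991173 / 3306177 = -231.38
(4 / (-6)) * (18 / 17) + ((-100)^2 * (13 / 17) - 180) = 126928 / 17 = 7466.35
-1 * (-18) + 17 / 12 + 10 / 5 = 257 / 12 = 21.42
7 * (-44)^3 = -596288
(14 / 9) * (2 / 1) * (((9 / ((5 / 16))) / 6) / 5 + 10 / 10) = 1372 / 225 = 6.10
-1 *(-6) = 6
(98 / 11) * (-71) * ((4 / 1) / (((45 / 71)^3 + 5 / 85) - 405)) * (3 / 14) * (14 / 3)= 169343442184 / 27085412189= 6.25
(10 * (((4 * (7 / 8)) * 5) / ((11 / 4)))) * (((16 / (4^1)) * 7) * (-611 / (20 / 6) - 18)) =-358680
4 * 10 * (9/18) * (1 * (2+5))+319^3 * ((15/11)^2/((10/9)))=108653275/2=54326637.50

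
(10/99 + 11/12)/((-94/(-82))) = 16523/18612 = 0.89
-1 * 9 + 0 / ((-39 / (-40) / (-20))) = -9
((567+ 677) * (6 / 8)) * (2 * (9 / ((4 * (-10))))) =-8397 / 20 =-419.85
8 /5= 1.60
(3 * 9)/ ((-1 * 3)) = -9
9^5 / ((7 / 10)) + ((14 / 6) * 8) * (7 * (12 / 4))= 593234 / 7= 84747.71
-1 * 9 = -9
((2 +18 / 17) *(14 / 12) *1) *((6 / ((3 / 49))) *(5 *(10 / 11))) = 891800 / 561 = 1589.66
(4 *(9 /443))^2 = 1296 /196249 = 0.01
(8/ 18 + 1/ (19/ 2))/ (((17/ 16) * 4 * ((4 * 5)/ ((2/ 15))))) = 188/ 218025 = 0.00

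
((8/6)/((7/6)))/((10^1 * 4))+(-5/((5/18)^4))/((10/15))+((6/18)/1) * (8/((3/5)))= -9885007/7875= -1255.24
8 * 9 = 72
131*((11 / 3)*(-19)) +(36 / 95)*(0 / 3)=-27379 / 3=-9126.33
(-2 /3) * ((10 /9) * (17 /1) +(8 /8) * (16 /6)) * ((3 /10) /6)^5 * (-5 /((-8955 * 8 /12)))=-97 /25790400000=-0.00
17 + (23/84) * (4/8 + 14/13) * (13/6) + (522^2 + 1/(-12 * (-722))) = 272501.94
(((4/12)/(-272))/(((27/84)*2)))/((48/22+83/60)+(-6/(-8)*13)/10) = -385/916929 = -0.00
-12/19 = -0.63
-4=-4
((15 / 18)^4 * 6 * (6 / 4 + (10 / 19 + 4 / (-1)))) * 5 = -28.55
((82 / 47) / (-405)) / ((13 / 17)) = -1394 / 247455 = -0.01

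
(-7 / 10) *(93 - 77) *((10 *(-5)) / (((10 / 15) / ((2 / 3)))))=560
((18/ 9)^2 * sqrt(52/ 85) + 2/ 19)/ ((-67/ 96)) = -768 * sqrt(1105)/ 5695 - 192/ 1273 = -4.63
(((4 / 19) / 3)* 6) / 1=8 / 19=0.42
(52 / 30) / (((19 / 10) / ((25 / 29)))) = 1300 / 1653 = 0.79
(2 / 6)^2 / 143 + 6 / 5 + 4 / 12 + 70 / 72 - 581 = -14890427 / 25740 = -578.49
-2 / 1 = -2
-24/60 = -2/5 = -0.40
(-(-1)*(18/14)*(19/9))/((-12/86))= -817/42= -19.45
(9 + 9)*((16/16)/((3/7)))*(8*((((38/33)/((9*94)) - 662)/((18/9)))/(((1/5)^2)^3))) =-1737746427.04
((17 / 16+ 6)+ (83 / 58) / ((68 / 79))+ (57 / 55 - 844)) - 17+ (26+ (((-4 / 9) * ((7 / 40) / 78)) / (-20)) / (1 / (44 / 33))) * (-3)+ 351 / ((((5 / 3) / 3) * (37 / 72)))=8457331556227 / 28171400400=300.21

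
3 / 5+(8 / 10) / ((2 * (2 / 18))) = 21 / 5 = 4.20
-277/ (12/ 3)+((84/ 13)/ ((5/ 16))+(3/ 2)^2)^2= 30852221/ 67600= 456.39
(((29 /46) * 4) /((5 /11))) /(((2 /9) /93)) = 267003 /115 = 2321.77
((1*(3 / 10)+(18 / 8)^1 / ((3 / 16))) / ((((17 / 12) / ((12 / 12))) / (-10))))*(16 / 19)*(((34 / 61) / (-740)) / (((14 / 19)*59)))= 5904 / 4660705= 0.00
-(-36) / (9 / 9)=36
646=646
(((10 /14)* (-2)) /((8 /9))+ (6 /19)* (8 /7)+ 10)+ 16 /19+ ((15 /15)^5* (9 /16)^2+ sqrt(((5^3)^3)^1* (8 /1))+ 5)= 507733 /34048+ 1250* sqrt(10)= 3967.76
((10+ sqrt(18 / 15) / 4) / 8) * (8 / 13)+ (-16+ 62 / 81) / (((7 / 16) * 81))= sqrt(30) / 260+ 202598 / 597051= 0.36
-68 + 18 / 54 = -203 / 3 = -67.67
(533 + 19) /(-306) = -92 /51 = -1.80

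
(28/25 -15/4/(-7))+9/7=2059/700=2.94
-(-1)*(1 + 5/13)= 18/13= 1.38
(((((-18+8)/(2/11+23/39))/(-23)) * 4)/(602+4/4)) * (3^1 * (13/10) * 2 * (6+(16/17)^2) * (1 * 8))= 236762240/147410519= 1.61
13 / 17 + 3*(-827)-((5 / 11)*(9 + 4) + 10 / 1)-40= -474259 / 187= -2536.14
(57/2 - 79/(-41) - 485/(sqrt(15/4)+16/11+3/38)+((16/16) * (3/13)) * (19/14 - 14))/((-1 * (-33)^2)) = -254960448794/496371728853+175085 * sqrt(15)/1099503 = 0.10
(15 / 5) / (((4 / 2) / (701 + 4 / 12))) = 1052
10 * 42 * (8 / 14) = 240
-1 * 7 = -7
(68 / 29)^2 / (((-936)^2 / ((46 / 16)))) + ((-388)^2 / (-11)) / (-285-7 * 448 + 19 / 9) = 249571862509909 / 62345897808480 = 4.00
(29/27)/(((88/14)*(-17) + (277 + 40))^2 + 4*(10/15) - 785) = 49/1978920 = 0.00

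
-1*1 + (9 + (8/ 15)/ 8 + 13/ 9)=428/ 45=9.51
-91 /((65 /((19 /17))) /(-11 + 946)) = -1463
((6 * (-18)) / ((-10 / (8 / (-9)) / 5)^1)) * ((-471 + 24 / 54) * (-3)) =-67760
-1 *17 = -17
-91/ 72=-1.26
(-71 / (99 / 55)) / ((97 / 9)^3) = -28755 / 912673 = -0.03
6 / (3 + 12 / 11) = 22 / 15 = 1.47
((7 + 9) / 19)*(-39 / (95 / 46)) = -28704 / 1805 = -15.90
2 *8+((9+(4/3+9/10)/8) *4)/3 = 5107/180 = 28.37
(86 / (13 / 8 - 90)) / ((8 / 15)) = -1290 / 707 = -1.82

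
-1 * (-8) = 8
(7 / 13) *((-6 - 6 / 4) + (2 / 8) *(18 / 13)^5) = -32372277 / 9653618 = -3.35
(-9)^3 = -729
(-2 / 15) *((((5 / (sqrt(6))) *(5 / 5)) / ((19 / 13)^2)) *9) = -169 *sqrt(6) / 361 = -1.15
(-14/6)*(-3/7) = 1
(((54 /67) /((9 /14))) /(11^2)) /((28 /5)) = 15 /8107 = 0.00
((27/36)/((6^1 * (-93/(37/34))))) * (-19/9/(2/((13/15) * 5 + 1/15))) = 7733/1138320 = 0.01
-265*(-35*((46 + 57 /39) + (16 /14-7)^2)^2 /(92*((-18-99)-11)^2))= 898665149925 /21843820544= 41.14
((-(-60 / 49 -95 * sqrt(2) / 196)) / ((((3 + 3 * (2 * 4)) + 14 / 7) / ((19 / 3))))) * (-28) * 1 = -1520 / 203 -1805 * sqrt(2) / 609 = -11.68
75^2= 5625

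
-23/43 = -0.53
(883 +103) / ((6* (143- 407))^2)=493 / 1254528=0.00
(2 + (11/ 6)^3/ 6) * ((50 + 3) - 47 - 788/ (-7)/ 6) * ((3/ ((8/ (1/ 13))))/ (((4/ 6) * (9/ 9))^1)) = 19615/ 6048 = 3.24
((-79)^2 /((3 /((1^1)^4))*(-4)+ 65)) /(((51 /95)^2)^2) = 508333350625 /358555653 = 1417.73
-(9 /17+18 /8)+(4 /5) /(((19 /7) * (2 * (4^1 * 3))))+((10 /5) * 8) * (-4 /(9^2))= -1861369 /523260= -3.56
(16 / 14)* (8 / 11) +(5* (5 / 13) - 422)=-419665 / 1001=-419.25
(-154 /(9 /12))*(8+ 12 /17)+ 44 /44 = -91117 /51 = -1786.61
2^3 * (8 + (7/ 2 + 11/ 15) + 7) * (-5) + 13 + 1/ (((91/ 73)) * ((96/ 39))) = -508037/ 672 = -756.01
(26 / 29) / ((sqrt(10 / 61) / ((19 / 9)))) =247 * sqrt(610) / 1305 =4.67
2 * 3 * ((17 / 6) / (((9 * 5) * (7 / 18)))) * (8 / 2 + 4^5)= 34952 / 35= 998.63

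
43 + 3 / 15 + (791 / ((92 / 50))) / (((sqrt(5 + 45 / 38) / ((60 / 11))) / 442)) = 216 / 5 + 52443300 * sqrt(8930) / 11891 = 416814.08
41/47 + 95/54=6679/2538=2.63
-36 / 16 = -9 / 4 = -2.25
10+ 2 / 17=172 / 17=10.12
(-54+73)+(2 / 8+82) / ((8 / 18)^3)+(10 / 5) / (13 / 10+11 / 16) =956.89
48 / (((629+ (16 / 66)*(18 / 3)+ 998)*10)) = 88 / 29855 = 0.00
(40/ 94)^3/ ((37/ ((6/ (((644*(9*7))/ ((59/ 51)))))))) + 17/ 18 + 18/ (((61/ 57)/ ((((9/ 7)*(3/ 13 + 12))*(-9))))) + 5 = -2494515624779714605/ 1050542986486266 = -2374.50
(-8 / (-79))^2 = 64 / 6241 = 0.01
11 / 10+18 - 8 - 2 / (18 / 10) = 899 / 90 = 9.99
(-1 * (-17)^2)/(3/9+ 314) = -867/943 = -0.92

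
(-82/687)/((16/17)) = -697/5496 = -0.13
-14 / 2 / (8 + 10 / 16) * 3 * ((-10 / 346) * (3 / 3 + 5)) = 0.42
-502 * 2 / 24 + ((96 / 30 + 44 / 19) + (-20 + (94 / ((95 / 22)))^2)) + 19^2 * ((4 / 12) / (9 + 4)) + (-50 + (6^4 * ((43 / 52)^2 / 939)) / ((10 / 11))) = 180379649183 / 477395425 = 377.84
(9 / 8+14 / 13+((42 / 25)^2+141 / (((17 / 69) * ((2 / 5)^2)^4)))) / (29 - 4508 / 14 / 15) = 92635054464567 / 799136000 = 115919.01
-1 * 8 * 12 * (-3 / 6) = 48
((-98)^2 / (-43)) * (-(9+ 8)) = 163268 / 43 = 3796.93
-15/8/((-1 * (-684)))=-5/1824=-0.00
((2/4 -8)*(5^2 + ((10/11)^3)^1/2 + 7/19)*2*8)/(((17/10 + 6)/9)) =-1004464800/278179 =-3610.86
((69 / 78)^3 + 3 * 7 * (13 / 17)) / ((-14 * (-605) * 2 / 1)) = 0.00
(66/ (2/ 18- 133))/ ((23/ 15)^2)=-0.21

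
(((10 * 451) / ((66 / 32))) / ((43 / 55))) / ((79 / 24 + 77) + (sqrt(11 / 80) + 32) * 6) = 10.19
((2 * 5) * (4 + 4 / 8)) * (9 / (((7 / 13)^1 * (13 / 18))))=7290 / 7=1041.43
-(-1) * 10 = 10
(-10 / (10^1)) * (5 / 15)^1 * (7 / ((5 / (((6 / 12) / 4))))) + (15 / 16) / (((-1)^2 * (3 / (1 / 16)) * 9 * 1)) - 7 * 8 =-645767 / 11520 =-56.06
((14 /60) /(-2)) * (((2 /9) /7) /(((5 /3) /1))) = -1 /450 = -0.00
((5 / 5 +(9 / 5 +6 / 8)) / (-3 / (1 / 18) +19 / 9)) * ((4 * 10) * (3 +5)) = -21.89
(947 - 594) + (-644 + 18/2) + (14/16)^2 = -17999/64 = -281.23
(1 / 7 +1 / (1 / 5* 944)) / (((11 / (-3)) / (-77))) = 2937 / 944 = 3.11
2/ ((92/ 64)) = 32/ 23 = 1.39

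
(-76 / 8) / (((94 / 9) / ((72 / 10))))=-6.55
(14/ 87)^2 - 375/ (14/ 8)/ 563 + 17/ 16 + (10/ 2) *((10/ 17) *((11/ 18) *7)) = 107825590373/ 8113604688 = 13.29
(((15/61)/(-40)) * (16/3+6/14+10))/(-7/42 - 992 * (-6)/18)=-331/1128988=-0.00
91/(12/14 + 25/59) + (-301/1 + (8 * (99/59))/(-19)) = -136784134/593009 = -230.66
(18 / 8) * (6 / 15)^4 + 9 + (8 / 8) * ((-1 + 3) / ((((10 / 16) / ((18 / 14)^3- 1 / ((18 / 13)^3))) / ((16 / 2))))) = 8411430067 / 156279375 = 53.82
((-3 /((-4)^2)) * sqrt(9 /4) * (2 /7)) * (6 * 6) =-81 /28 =-2.89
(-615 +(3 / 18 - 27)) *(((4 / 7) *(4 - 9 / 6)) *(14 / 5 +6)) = -169444 / 21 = -8068.76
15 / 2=7.50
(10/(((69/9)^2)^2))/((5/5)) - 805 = -225271195/279841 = -805.00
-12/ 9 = -4/ 3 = -1.33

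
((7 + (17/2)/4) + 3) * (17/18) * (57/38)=1649/96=17.18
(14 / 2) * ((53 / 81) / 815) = 371 / 66015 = 0.01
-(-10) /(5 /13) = 26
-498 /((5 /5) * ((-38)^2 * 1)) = -249 /722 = -0.34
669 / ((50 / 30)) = 2007 / 5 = 401.40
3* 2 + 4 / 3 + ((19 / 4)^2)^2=396595 / 768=516.40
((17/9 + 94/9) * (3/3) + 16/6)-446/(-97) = 1901/97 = 19.60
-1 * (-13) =13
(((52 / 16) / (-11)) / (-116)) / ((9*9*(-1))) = -13 / 413424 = -0.00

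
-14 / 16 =-7 / 8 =-0.88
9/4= 2.25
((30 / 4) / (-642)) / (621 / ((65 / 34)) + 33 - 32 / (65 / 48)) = -25 / 715188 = -0.00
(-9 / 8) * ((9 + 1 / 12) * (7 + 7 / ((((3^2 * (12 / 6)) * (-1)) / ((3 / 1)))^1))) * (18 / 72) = -3815 / 256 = -14.90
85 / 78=1.09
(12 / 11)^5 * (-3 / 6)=-124416 / 161051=-0.77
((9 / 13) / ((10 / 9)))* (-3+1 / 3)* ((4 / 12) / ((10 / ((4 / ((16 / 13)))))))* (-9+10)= -9 / 50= -0.18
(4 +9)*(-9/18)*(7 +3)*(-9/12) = 195/4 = 48.75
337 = 337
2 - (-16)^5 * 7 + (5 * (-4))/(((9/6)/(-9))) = 7340154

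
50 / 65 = 10 / 13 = 0.77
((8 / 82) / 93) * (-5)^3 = -500 / 3813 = -0.13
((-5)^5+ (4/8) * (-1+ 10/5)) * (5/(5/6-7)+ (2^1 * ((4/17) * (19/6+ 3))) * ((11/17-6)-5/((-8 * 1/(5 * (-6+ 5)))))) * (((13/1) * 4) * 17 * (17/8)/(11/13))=573971926879/3256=176281304.32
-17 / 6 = -2.83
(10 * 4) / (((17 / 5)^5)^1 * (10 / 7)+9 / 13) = 2275000 / 36955657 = 0.06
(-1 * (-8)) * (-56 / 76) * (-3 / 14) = 24 / 19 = 1.26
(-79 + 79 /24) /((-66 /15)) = 9085 /528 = 17.21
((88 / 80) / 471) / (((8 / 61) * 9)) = 671 / 339120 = 0.00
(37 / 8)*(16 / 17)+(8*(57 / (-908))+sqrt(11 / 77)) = sqrt(7) / 7+14860 / 3859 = 4.23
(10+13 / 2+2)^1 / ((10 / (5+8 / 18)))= 1813 / 180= 10.07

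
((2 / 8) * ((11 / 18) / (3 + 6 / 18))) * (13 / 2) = 143 / 480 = 0.30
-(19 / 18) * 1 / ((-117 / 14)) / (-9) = -133 / 9477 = -0.01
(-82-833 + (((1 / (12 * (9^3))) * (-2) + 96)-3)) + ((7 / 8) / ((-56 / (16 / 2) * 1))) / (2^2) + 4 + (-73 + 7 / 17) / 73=-71132511971 / 86850144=-819.03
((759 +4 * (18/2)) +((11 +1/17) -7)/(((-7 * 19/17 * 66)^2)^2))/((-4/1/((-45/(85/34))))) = 1573360272424046839/439793227791456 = 3577.50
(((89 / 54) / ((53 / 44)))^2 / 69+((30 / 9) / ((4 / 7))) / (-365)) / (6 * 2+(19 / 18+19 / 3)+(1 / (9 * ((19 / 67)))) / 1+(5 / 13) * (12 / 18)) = 56819885681 / 102097073400705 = 0.00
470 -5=465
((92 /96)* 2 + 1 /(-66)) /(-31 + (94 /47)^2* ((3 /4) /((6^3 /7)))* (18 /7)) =-251 /4059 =-0.06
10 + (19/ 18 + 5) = 289/ 18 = 16.06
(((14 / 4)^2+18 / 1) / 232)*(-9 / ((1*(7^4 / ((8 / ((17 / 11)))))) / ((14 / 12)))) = -3993 / 1352792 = -0.00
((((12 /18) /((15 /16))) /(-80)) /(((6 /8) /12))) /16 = -2 /225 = -0.01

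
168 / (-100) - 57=-1467 / 25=-58.68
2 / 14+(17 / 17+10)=78 / 7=11.14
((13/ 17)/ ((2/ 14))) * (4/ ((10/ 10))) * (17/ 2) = 182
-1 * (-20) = 20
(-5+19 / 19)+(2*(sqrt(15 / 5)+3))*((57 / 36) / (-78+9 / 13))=-4.19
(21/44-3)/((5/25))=-555/44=-12.61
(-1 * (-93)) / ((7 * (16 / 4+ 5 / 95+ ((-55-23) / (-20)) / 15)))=88350 / 28679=3.08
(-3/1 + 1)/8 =-1/4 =-0.25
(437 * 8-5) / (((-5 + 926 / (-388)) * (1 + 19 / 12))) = -8127048 / 44423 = -182.95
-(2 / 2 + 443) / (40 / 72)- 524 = -6616 / 5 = -1323.20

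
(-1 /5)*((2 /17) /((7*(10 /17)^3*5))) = -0.00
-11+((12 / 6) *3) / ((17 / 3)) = -169 / 17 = -9.94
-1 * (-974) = 974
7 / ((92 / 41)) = 287 / 92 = 3.12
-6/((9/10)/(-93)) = 620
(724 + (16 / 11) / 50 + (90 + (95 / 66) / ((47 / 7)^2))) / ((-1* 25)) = -2967130307 / 91121250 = -32.56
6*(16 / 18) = 16 / 3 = 5.33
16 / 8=2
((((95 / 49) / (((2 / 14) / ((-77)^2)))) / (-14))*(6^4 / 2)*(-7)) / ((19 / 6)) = 8232840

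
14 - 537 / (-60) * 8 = 428 / 5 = 85.60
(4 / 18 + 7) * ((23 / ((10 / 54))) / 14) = 897 / 14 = 64.07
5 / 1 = 5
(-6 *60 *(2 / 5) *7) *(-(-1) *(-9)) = 9072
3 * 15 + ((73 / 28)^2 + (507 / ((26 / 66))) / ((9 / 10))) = 1161729 / 784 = 1481.80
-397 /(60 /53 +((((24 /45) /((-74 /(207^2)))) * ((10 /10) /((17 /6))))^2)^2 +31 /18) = -37052838251292611250 /13172587591565187630601859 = -0.00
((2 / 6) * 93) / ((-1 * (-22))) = 31 / 22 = 1.41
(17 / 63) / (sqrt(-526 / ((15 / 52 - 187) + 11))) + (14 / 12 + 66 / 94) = 17 * sqrt(62478806) / 861588 + 527 / 282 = 2.02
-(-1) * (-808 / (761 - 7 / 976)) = -788608 / 742729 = -1.06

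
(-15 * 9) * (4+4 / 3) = -720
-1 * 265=-265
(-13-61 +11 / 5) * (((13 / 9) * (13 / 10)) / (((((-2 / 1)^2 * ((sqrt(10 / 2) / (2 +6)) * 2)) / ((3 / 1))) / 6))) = -60671 * sqrt(5) / 125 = -1085.32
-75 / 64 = -1.17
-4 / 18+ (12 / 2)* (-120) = -6482 / 9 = -720.22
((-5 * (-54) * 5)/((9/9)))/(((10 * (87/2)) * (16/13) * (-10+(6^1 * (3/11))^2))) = -70785/205552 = -0.34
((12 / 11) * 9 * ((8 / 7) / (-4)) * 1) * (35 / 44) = -270 / 121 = -2.23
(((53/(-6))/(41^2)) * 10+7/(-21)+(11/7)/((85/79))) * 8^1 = 25795976/3000585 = 8.60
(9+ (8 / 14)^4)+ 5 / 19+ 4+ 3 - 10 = 290583 / 45619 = 6.37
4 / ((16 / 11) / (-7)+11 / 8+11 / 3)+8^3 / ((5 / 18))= 82363488 / 44665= 1844.03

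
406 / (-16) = -203 / 8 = -25.38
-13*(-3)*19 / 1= 741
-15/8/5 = -0.38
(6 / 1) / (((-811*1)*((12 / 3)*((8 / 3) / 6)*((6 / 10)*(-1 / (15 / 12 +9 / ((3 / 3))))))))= 1845 / 25952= 0.07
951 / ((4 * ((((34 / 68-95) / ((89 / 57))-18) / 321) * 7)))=-3018791 / 21742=-138.85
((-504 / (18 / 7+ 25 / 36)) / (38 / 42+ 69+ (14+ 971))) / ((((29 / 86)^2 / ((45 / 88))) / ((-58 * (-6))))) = -1331530280640 / 5815982161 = -228.94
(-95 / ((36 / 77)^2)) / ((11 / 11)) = -434.61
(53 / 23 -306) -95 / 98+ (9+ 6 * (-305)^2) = 557854.33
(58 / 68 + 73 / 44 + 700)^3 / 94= 145099559604477239 / 39339845248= 3688361.22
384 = 384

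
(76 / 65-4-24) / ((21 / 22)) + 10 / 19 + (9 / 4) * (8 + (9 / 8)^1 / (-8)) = -65719807 / 6639360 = -9.90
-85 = -85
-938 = -938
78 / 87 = 26 / 29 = 0.90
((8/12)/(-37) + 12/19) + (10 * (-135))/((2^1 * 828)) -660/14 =-64303129/1358196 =-47.34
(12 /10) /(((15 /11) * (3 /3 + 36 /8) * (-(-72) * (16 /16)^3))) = 1 /450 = 0.00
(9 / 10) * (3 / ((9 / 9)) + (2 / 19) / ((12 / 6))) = 261 / 95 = 2.75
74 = 74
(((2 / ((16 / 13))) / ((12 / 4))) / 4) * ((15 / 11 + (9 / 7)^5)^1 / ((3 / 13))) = 12698153 / 4437048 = 2.86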